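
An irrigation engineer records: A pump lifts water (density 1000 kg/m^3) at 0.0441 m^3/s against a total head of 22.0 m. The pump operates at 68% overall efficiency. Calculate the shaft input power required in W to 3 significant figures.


Approach: apply hydraulic power then efficiency conversion, P = rho*g*Q*H; P_in = P/eta.
Step 1 — hydraulic power (P = rho*g*Q*H):
  P = 1000 * 9.81 * 0.0441 * 22.0 = 9517.7 W
Step 2 — input power: P_in = P/eta = 9517.7 / 0.68 = 14000 W
Therefore the shaft input power required = 14000 W.


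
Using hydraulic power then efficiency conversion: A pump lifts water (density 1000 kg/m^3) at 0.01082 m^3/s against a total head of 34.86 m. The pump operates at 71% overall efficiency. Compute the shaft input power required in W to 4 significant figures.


Approach: apply hydraulic power then efficiency conversion, P = rho*g*Q*H; P_in = P/eta.
Step 1 — hydraulic power (P = rho*g*Q*H):
  P = 1000 * 9.81 * 0.01082 * 34.86 = 3700.19 W
Step 2 — input power: P_in = P/eta = 3700.19 / 0.71 = 5212 W
Therefore the shaft input power required = 5212 W.


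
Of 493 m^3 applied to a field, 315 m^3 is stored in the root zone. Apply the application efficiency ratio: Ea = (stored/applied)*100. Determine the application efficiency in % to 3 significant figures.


Ea = (315/493)*100 = 63.9 %
Therefore the application efficiency = 63.9 %.


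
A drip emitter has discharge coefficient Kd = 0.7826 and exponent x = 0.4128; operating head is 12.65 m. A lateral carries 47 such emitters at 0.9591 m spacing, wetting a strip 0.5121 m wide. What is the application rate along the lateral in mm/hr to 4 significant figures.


Approach: apply the emitter equation with a lateral mass balance, q = Kd*h^x; Q = n*q; rate = Q/(n*spacing*width).
Step 1 — single emitter flow (q = Kd*h^x):
  q = 0.7826 * 12.65^0.4128 = 2.23091 L/hr
Step 2 — total lateral flow: Q = 47 * 2.23091 = 104.853 L/hr
Step 3 — wetted area: A = 47 * 0.9591 * 0.5121 = 23.0843 m^2
Step 4 — application rate: Q/A = 104.853/23.0843 = 4.542 mm/hr
Therefore the application rate along the lateral = 4.542 mm/hr.


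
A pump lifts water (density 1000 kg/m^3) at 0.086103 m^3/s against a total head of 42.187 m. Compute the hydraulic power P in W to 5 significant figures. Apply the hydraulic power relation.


Approach: apply the hydraulic power relation, P = rho*g*Q*H.
P = 1000 * 9.81 * 0.086103 * 42.187 = 35634 W
Therefore the hydraulic power P = 35634 W.


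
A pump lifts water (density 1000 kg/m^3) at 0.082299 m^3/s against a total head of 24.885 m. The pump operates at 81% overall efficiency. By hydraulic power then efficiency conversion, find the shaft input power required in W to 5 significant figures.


Approach: apply hydraulic power then efficiency conversion, P = rho*g*Q*H; P_in = P/eta.
Step 1 — hydraulic power (P = rho*g*Q*H):
  P = 1000 * 9.81 * 0.082299 * 24.885 = 20090.98 W
Step 2 — input power: P_in = P/eta = 20090.98 / 0.81 = 24804 W
Therefore the shaft input power required = 24804 W.


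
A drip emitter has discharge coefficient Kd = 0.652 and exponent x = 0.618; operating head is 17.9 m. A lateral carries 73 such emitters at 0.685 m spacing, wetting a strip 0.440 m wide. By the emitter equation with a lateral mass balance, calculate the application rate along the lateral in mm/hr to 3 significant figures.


Approach: apply the emitter equation with a lateral mass balance, q = Kd*h^x; Q = n*q; rate = Q/(n*spacing*width).
Step 1 — single emitter flow (q = Kd*h^x):
  q = 0.652 * 17.9^0.618 = 3.8771 L/hr
Step 2 — total lateral flow: Q = 73 * 3.8771 = 283.03 L/hr
Step 3 — wetted area: A = 73 * 0.685 * 0.440 = 22.002 m^2
Step 4 — application rate: Q/A = 283.03/22.002 = 12.9 mm/hr
Therefore the application rate along the lateral = 12.9 mm/hr.


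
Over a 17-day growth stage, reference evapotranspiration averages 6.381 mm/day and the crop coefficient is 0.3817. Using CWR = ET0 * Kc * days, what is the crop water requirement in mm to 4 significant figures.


CWR = 6.381 * 0.3817 * 17 = 41.41 mm
Therefore the crop water requirement = 41.41 mm.


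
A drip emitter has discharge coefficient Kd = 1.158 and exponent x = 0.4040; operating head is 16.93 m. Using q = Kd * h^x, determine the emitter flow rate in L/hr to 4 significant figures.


q = 1.158 * 16.93^0.4040 = 3.631 L/hr
Therefore the emitter flow rate = 3.631 L/hr.


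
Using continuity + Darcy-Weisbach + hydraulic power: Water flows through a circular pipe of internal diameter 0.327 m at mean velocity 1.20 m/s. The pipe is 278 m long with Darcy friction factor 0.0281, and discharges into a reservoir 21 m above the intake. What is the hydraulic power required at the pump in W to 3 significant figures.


Approach: apply continuity + Darcy-Weisbach + hydraulic power, Q = A*v; hf = f*(L/D)*(v^2/(2g)); H = static + hf; P = rho*g*Q*H.
Step 1 — flow rate (continuity, Q = A*v):
  A = pi*(0.327/2)^2 = 0.083982 m^2
  Q = 0.083982 * 1.20 = 0.10078 m^3/s
Step 2 — friction head loss (Darcy-Weisbach):
  hf = 0.0281 * (278/0.327) * (1.20^2 / (2*9.81))
  hf = 1.7533 m
Step 3 — total head: H = 21 + 1.7533 = 22.753 m
Step 4 — hydraulic power (P = rho*g*Q*H):
  P = 1000 * 9.81 * 0.10078 * 22.753 = 22500 W
Therefore the hydraulic power required at the pump = 22500 W.


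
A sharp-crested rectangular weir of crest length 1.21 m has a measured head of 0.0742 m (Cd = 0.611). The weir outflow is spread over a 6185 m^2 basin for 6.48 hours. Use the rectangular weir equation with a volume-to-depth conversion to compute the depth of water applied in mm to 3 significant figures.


Approach: apply the rectangular weir equation with a volume-to-depth conversion, Q = (2/3)*Cd*L*sqrt(2g)*H^1.5; d = Q*t/A * 1000.
Step 1 — weir discharge:
  Q = (2/3)*0.611*1.21*sqrt(2*9.81)*0.0742^1.5 = 0.044126 m^3/s
Step 2 — volume: V = 0.044126 * 6.48*3600 = 1029.4 m^3
Step 3 — depth: d = V/A * 1000 = 1029.4/6185 * 1000 = 166 mm
Therefore the depth of water applied = 166 mm.


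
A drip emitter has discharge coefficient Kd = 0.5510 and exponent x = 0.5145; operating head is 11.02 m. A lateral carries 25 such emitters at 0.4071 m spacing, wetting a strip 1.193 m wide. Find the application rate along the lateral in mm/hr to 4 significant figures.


Approach: apply the emitter equation with a lateral mass balance, q = Kd*h^x; Q = n*q; rate = Q/(n*spacing*width).
Step 1 — single emitter flow (q = Kd*h^x):
  q = 0.5510 * 11.02^0.5145 = 1.89389 L/hr
Step 2 — total lateral flow: Q = 25 * 1.89389 = 47.3472 L/hr
Step 3 — wetted area: A = 25 * 0.4071 * 1.193 = 12.1418 m^2
Step 4 — application rate: Q/A = 47.3472/12.1418 = 3.900 mm/hr
Therefore the application rate along the lateral = 3.900 mm/hr.


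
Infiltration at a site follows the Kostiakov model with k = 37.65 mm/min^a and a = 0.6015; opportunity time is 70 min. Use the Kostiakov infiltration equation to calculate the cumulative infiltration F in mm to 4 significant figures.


Approach: apply the Kostiakov infiltration equation, F = k*t^a.
F = 37.65 * 70^0.6015 = 484.8 mm
Therefore the cumulative infiltration F = 484.8 mm.


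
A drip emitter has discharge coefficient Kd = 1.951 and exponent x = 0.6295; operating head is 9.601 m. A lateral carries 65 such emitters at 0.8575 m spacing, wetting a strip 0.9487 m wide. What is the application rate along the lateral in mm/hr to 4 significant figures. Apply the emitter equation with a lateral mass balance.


Approach: apply the emitter equation with a lateral mass balance, q = Kd*h^x; Q = n*q; rate = Q/(n*spacing*width).
Step 1 — single emitter flow (q = Kd*h^x):
  q = 1.951 * 9.601^0.6295 = 8.10262 L/hr
Step 2 — total lateral flow: Q = 65 * 8.10262 = 526.670 L/hr
Step 3 — wetted area: A = 65 * 0.8575 * 0.9487 = 52.8782 m^2
Step 4 — application rate: Q/A = 526.670/52.8782 = 9.960 mm/hr
Therefore the application rate along the lateral = 9.960 mm/hr.


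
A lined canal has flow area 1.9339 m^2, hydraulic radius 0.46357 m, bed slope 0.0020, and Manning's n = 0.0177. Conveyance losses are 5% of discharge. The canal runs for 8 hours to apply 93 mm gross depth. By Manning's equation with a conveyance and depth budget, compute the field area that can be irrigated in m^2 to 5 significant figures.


Approach: apply Manning's equation with a conveyance and depth budget, Q = (1/n)*A*R^(2/3)*S^(1/2); Q_field = Q*(1-loss); Area = Q_field*t/(d/1000).
Step 1 — canal discharge (Manning's equation):
  Q = (1/0.0177) * 1.9339 * 0.46357^(2/3) * 0.0020^(1/2) = 2.926752 m^3/s
Step 2 — delivered flow: Q_field = 2.926752*(1 - 5/100) = 2.780415 m^3/s
Step 3 — volume delivered: V = 2.780415 * 8*3600 = 80075.94 m^3
Step 4 — area served: A = V / (depth/1000) = 80075.94 / 0.093 = 861030 m^2
Therefore the field area that can be irrigated = 861030 m^2.


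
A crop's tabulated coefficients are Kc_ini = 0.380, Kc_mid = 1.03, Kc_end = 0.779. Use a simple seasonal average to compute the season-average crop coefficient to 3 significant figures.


Approach: apply a simple seasonal average, Kc_avg = (Kc_ini + Kc_mid + Kc_end)/3.
Kc_avg = (0.380 + 1.03 + 0.779)/3 = 0.730
Therefore the season-average crop coefficient = 0.730.


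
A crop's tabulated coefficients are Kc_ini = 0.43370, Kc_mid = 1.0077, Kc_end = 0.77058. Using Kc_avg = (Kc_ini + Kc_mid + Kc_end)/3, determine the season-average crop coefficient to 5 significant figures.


Kc_avg = (0.43370 + 1.0077 + 0.77058)/3 = 0.73733
Therefore the season-average crop coefficient = 0.73733.


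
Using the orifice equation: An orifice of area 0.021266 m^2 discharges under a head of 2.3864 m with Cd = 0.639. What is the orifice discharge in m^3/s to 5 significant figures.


Approach: apply the orifice equation, Q = Cd*A*sqrt(2*g*h).
Q = 0.639 * 0.021266 * sqrt(2*9.81*2.3864) = 0.092984 m^3/s
Therefore the orifice discharge = 0.092984 m^3/s.


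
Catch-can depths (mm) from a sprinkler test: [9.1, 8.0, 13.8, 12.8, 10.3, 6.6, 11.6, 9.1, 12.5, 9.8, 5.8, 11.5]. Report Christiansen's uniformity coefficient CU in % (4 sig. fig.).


Approach: apply Christiansen's uniformity coefficient, CU = (1 - mean_abs_deviation/mean)*100.
mean = 10.0750 mm
mean |d_i - mean| = 2.00833 mm
CU = (1 - 2.00833/10.0750)*100 = 80.07 %
Therefore Christiansen's uniformity coefficient CU = 80.07 %.


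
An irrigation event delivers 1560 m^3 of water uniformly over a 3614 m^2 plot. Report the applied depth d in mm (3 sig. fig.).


Approach: apply depth from volume over area, d = (V/A)*1000.
d = (1560 / 3614) * 1000 = 432 mm
Therefore the applied depth d = 432 mm.


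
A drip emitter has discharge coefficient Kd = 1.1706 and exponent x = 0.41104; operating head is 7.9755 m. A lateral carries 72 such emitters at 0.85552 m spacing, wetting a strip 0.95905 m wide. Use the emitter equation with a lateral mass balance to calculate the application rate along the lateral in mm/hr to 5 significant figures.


Approach: apply the emitter equation with a lateral mass balance, q = Kd*h^x; Q = n*q; rate = Q/(n*spacing*width).
Step 1 — single emitter flow (q = Kd*h^x):
  q = 1.1706 * 7.9755^0.41104 = 2.748319 L/hr
Step 2 — total lateral flow: Q = 72 * 2.748319 = 197.8789 L/hr
Step 3 — wetted area: A = 72 * 0.85552 * 0.95905 = 59.07502 m^2
Step 4 — application rate: Q/A = 197.8789/59.07502 = 3.3496 mm/hr
Therefore the application rate along the lateral = 3.3496 mm/hr.


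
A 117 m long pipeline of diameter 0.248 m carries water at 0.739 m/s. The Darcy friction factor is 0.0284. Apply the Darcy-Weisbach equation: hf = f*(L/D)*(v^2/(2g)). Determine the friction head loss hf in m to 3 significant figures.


hf = 0.0284 * (117/0.248) * (0.739^2 / (2*9.81))
hf = 0.373 m
Therefore the friction head loss hf = 0.373 m.


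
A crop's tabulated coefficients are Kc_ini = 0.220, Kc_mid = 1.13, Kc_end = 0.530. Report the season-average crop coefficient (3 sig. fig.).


Approach: apply a simple seasonal average, Kc_avg = (Kc_ini + Kc_mid + Kc_end)/3.
Kc_avg = (0.220 + 1.13 + 0.530)/3 = 0.627
Therefore the season-average crop coefficient = 0.627.


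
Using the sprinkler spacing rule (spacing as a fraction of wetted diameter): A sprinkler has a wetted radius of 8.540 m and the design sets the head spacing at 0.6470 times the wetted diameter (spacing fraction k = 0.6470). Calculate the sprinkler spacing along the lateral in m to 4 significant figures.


Approach: apply the sprinkler spacing rule (spacing as a fraction of wetted diameter), S = k*(2*R).
S = 0.6470 * (2 * 8.540) = 11.05 m
Therefore the sprinkler spacing along the lateral = 11.05 m.


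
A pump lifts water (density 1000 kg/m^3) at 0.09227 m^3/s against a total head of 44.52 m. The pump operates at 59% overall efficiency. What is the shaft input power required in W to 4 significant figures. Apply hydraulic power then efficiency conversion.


Approach: apply hydraulic power then efficiency conversion, P = rho*g*Q*H; P_in = P/eta.
Step 1 — hydraulic power (P = rho*g*Q*H):
  P = 1000 * 9.81 * 0.09227 * 44.52 = 40298.1 W
Step 2 — input power: P_in = P/eta = 40298.1 / 0.59 = 68300 W
Therefore the shaft input power required = 68300 W.


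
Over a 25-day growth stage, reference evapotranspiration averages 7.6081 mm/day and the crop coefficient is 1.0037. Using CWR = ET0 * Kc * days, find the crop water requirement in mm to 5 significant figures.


CWR = 7.6081 * 1.0037 * 25 = 190.91 mm
Therefore the crop water requirement = 190.91 mm.


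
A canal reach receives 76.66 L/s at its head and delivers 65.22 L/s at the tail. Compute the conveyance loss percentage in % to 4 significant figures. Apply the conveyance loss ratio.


Approach: apply the conveyance loss ratio, loss% = ((Q_head - Q_tail)/Q_head)*100.
loss = ((76.66 - 65.22)/76.66)*100 = 14.92 %
Therefore the conveyance loss percentage = 14.92 %.


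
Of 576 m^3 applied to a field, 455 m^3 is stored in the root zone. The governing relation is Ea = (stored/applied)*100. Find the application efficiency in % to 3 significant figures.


Ea = (455/576)*100 = 79.0 %
Therefore the application efficiency = 79.0 %.


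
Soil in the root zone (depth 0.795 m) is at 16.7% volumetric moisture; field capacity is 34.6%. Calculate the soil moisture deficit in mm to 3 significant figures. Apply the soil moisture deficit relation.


Approach: apply the soil moisture deficit relation, SMD = (FC - theta)/100 * depth * 1000.
SMD = (34.6 - 16.7)/100 * 0.795 * 1000 = 142 mm
Therefore the soil moisture deficit = 142 mm.


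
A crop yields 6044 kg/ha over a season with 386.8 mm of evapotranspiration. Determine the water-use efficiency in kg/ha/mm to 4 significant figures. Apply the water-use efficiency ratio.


Approach: apply the water-use efficiency ratio, WUE = yield/ET.
WUE = 6044 / 386.8 = 15.63 kg/ha/mm
Therefore the water-use efficiency = 15.63 kg/ha/mm.


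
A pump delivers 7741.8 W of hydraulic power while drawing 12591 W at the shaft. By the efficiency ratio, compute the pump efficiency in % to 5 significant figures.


Approach: apply the efficiency ratio, eta = (P_out/P_in)*100.
eta = (7741.8 / 12591) * 100 = 61.487 %
Therefore the pump efficiency = 61.487 %.


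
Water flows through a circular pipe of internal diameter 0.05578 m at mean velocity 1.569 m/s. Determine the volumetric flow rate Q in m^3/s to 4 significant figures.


Approach: apply the continuity equation for pipe flow, Q = A * v with A = pi*(D/2)^2.
A = pi*(0.05578/2)^2 = 0.00244369 m^2
Q = 0.00244369 * 1.569 = 0.003834 m^3/s
Therefore the volumetric flow rate Q = 0.003834 m^3/s.


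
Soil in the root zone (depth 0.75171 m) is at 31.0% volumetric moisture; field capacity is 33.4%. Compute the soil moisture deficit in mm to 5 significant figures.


Approach: apply the soil moisture deficit relation, SMD = (FC - theta)/100 * depth * 1000.
SMD = (33.4 - 31.0)/100 * 0.75171 * 1000 = 18.041 mm
Therefore the soil moisture deficit = 18.041 mm.


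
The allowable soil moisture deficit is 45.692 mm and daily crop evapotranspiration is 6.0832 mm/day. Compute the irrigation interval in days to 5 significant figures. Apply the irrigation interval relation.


Approach: apply the irrigation interval relation, interval = SMD / ETc.
interval = 45.692 / 6.0832 = 7.5112 days
Therefore the irrigation interval = 7.5112 days.


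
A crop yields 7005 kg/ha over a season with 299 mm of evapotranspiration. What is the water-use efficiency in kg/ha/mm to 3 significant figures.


Approach: apply the water-use efficiency ratio, WUE = yield/ET.
WUE = 7005 / 299 = 23.4 kg/ha/mm
Therefore the water-use efficiency = 23.4 kg/ha/mm.


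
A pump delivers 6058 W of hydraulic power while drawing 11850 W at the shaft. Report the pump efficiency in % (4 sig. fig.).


Approach: apply the efficiency ratio, eta = (P_out/P_in)*100.
eta = (6058 / 11850) * 100 = 51.12 %
Therefore the pump efficiency = 51.12 %.


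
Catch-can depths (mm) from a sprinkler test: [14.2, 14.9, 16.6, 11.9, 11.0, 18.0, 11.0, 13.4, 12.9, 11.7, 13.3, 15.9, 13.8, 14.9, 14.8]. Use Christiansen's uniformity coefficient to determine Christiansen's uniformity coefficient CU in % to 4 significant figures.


Approach: apply Christiansen's uniformity coefficient, CU = (1 - mean_abs_deviation/mean)*100.
mean = 13.8867 mm
mean |d_i - mean| = 1.61244 mm
CU = (1 - 1.61244/13.8867)*100 = 88.39 %
Therefore Christiansen's uniformity coefficient CU = 88.39 %.


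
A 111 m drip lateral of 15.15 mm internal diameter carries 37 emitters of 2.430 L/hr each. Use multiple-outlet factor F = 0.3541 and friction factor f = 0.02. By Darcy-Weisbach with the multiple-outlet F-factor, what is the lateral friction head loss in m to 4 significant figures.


Approach: apply Darcy-Weisbach with the multiple-outlet F-factor, Q = n*q/(3600*1000) m^3/s; v = Q/A; hf = F*f*(L/D)*(v^2/(2g)).
Q = 37*2.430/(3600*1000) = 2.49750e-05 m^3/s
A = pi*(15.15e-3/2)^2 = 1.80267e-04 m^2, so v = Q/A = 0.138545 m/s
hf = 0.3541*0.02*(111/0.01515)*(0.138545^2/(2*9.81)) = 0.05076 m
Therefore the lateral friction head loss = 0.05076 m.


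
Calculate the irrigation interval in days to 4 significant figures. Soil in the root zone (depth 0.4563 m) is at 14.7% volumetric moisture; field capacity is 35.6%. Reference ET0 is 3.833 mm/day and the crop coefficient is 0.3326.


Approach: apply soil-water budget scheduling, SMD = (FC-theta)/100*depth*1000; ETc = ET0*Kc; interval = SMD/ETc.
Step 1 — soil moisture deficit:
  SMD = (35.6 - 14.7)/100 * 0.4563 * 1000 = 95.3667 mm
Step 2 — daily crop ET (ETc = ET0*Kc):
  ETc = 3.833 * 0.3326 = 1.27486 mm/day
Step 3 — irrigation interval (SMD/ETc):
  interval = 95.3667 / 1.27486 = 74.81 days
Therefore the irrigation interval = 74.81 days.


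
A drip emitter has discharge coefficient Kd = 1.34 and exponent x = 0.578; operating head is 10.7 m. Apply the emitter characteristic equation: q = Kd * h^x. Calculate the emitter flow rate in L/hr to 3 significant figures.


q = 1.34 * 10.7^0.578 = 5.27 L/hr
Therefore the emitter flow rate = 5.27 L/hr.


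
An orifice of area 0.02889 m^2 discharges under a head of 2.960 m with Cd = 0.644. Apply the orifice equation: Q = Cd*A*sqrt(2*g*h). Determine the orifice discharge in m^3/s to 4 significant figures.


Q = 0.644 * 0.02889 * sqrt(2*9.81*2.960) = 0.1418 m^3/s
Therefore the orifice discharge = 0.1418 m^3/s.


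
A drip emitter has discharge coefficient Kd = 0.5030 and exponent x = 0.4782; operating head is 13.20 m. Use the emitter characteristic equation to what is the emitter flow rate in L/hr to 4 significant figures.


Approach: apply the emitter characteristic equation, q = Kd * h^x.
q = 0.5030 * 13.20^0.4782 = 1.728 L/hr
Therefore the emitter flow rate = 1.728 L/hr.


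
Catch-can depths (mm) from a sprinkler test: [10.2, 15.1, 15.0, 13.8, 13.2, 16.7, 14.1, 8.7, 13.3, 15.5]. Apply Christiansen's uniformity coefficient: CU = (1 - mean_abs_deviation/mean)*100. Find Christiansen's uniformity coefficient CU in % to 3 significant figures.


mean = 13.560 mm
mean |d_i - mean| = 1.7680 mm
CU = (1 - 1.7680/13.560)*100 = 87.0 %
Therefore Christiansen's uniformity coefficient CU = 87.0 %.


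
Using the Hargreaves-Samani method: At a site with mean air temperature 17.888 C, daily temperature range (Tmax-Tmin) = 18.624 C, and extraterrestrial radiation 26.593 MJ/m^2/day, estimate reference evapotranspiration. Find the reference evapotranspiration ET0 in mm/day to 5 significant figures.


Approach: apply the Hargreaves-Samani method, ET0 = 0.0023*(Tmean+17.8)*sqrt(Tmax-Tmin)*0.408*Ra.
ET0 = 0.0023*(17.888+17.8)*sqrt(18.624)*0.408*26.593 = 3.8434 mm/day
Therefore the reference evapotranspiration ET0 = 3.8434 mm/day.


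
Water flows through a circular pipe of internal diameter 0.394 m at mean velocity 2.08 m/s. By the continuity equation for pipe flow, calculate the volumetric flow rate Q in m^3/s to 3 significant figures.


Approach: apply the continuity equation for pipe flow, Q = A * v with A = pi*(D/2)^2.
A = pi*(0.394/2)^2 = 0.12192 m^2
Q = 0.12192 * 2.08 = 0.254 m^3/s
Therefore the volumetric flow rate Q = 0.254 m^3/s.


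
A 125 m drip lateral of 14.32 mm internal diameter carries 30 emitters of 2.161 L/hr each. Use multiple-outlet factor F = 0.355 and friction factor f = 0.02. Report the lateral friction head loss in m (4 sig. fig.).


Approach: apply Darcy-Weisbach with the multiple-outlet F-factor, Q = n*q/(3600*1000) m^3/s; v = Q/A; hf = F*f*(L/D)*(v^2/(2g)).
Q = 30*2.161/(3600*1000) = 1.80083e-05 m^3/s
A = pi*(14.32e-3/2)^2 = 1.61056e-04 m^2, so v = Q/A = 0.111814 m/s
hf = 0.355*0.02*(125/0.01432)*(0.111814^2/(2*9.81)) = 0.03949 m
Therefore the lateral friction head loss = 0.03949 m.


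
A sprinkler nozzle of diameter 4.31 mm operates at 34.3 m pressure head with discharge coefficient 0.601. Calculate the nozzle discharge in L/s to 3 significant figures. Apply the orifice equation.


Approach: apply the orifice equation, Q = Cd*A*sqrt(2*g*h), A = pi*(d/2)^2.
A = pi*(4.31e-3/2)^2 = 1.4590e-05 m^2
Q = 0.601 * 1.4590e-05 * sqrt(2*9.81*34.3) * 1000 = 0.227 L/s
Therefore the nozzle discharge = 0.227 L/s.


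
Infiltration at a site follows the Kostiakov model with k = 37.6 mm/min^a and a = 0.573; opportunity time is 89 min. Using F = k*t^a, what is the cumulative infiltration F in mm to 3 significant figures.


F = 37.6 * 89^0.573 = 492 mm
Therefore the cumulative infiltration F = 492 mm.


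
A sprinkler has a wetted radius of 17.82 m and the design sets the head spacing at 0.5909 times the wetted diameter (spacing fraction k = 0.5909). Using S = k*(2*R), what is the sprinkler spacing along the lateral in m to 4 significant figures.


S = 0.5909 * (2 * 17.82) = 21.06 m
Therefore the sprinkler spacing along the lateral = 21.06 m.


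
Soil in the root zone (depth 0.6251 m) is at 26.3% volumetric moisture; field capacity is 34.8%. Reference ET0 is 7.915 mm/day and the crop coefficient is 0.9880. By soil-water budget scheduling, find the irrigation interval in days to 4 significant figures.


Approach: apply soil-water budget scheduling, SMD = (FC-theta)/100*depth*1000; ETc = ET0*Kc; interval = SMD/ETc.
Step 1 — soil moisture deficit:
  SMD = (34.8 - 26.3)/100 * 0.6251 * 1000 = 53.1335 mm
Step 2 — daily crop ET (ETc = ET0*Kc):
  ETc = 7.915 * 0.9880 = 7.82002 mm/day
Step 3 — irrigation interval (SMD/ETc):
  interval = 53.1335 / 7.82002 = 6.795 days
Therefore the irrigation interval = 6.795 days.


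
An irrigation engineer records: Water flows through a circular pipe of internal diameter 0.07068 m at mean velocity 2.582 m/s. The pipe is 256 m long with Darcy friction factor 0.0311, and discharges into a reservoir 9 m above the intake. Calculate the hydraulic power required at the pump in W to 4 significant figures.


Approach: apply continuity + Darcy-Weisbach + hydraulic power, Q = A*v; hf = f*(L/D)*(v^2/(2g)); H = static + hf; P = rho*g*Q*H.
Step 1 — flow rate (continuity, Q = A*v):
  A = pi*(0.07068/2)^2 = 0.00392358 m^2
  Q = 0.00392358 * 2.582 = 0.0101307 m^3/s
Step 2 — friction head loss (Darcy-Weisbach):
  hf = 0.0311 * (256/0.07068) * (2.582^2 / (2*9.81))
  hf = 38.2752 m
Step 3 — total head: H = 9 + 38.2752 = 47.2752 m
Step 4 — hydraulic power (P = rho*g*Q*H):
  P = 1000 * 9.81 * 0.0101307 * 47.2752 = 4698 W
Therefore the hydraulic power required at the pump = 4698 W.


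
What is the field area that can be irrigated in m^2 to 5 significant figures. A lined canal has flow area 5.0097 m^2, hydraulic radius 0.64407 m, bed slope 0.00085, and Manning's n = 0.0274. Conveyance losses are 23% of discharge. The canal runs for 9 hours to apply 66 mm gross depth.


Approach: apply Manning's equation with a conveyance and depth budget, Q = (1/n)*A*R^(2/3)*S^(1/2); Q_field = Q*(1-loss); Area = Q_field*t/(d/1000).
Step 1 — canal discharge (Manning's equation):
  Q = (1/0.0274) * 5.0097 * 0.64407^(2/3) * 0.00085^(1/2) = 3.975508 m^3/s
Step 2 — delivered flow: Q_field = 3.975508*(1 - 23/100) = 3.061141 m^3/s
Step 3 — volume delivered: V = 3.061141 * 9*3600 = 99180.98 m^3
Step 4 — area served: A = V / (depth/1000) = 99180.98 / 0.066 = 1502700 m^2
Therefore the field area that can be irrigated = 1502700 m^2.


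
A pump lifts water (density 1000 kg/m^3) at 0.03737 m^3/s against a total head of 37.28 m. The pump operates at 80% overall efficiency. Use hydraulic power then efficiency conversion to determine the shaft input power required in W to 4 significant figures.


Approach: apply hydraulic power then efficiency conversion, P = rho*g*Q*H; P_in = P/eta.
Step 1 — hydraulic power (P = rho*g*Q*H):
  P = 1000 * 9.81 * 0.03737 * 37.28 = 13666.8 W
Step 2 — input power: P_in = P/eta = 13666.8 / 0.8 = 17080 W
Therefore the shaft input power required = 17080 W.


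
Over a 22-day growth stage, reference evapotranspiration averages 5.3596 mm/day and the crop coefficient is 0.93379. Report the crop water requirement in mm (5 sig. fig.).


Approach: apply the crop water requirement relation, CWR = ET0 * Kc * days.
CWR = 5.3596 * 0.93379 * 22 = 110.10 mm
Therefore the crop water requirement = 110.10 mm.


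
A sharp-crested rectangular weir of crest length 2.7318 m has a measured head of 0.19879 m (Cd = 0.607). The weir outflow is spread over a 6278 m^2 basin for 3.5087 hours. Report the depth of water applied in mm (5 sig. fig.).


Approach: apply the rectangular weir equation with a volume-to-depth conversion, Q = (2/3)*Cd*L*sqrt(2g)*H^1.5; d = Q*t/A * 1000.
Step 1 — weir discharge:
  Q = (2/3)*0.607*2.7318*sqrt(2*9.81)*0.19879^1.5 = 0.4339979 m^3/s
Step 2 — volume: V = 0.4339979 * 3.5087*3600 = 5481.966 m^3
Step 3 — depth: d = V/A * 1000 = 5481.966/6278 * 1000 = 873.20 mm
Therefore the depth of water applied = 873.20 mm.


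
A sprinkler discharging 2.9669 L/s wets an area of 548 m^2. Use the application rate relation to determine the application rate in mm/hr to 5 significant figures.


Approach: apply the application rate relation, rate = (Q/A)*3600.
rate = (2.9669 / 548) * 3600 = 19.491 mm/hr
Therefore the application rate = 19.491 mm/hr.


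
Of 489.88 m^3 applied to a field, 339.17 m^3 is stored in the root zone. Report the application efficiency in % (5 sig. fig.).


Approach: apply the application efficiency ratio, Ea = (stored/applied)*100.
Ea = (339.17/489.88)*100 = 69.235 %
Therefore the application efficiency = 69.235 %.


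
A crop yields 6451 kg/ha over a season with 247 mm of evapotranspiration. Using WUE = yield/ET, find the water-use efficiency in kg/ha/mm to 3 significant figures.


WUE = 6451 / 247 = 26.1 kg/ha/mm
Therefore the water-use efficiency = 26.1 kg/ha/mm.


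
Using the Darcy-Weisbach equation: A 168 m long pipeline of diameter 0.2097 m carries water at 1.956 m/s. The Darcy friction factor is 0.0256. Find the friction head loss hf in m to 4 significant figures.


Approach: apply the Darcy-Weisbach equation, hf = f*(L/D)*(v^2/(2g)).
hf = 0.0256 * (168/0.2097) * (1.956^2 / (2*9.81))
hf = 3.999 m
Therefore the friction head loss hf = 3.999 m.


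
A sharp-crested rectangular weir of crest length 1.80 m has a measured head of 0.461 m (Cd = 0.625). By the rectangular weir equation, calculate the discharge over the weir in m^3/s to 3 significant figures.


Approach: apply the rectangular weir equation, Q = (2/3)*Cd*L*sqrt(2g)*H^1.5.
Q = (2/3)*0.625*1.80*sqrt(2*9.81)*0.461^1.5 = 1.04 m^3/s
Therefore the discharge over the weir = 1.04 m^3/s.


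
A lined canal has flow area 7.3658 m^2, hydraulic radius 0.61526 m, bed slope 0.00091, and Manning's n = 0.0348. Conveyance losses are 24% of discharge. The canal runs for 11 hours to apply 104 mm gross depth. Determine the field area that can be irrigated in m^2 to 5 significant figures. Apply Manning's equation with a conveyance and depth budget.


Approach: apply Manning's equation with a conveyance and depth budget, Q = (1/n)*A*R^(2/3)*S^(1/2); Q_field = Q*(1-loss); Area = Q_field*t/(d/1000).
Step 1 — canal discharge (Manning's equation):
  Q = (1/0.0348) * 7.3658 * 0.61526^(2/3) * 0.00091^(1/2) = 4.618850 m^3/s
Step 2 — delivered flow: Q_field = 4.618850*(1 - 24/100) = 3.510326 m^3/s
Step 3 — volume delivered: V = 3.510326 * 11*3600 = 139008.9 m^3
Step 4 — area served: A = V / (depth/1000) = 139008.9 / 0.104 = 1336600 m^2
Therefore the field area that can be irrigated = 1336600 m^2.


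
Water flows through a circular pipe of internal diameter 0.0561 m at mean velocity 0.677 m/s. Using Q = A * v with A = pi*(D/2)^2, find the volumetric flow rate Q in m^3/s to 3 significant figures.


A = pi*(0.0561/2)^2 = 0.0024718 m^2
Q = 0.0024718 * 0.677 = 0.00167 m^3/s
Therefore the volumetric flow rate Q = 0.00167 m^3/s.


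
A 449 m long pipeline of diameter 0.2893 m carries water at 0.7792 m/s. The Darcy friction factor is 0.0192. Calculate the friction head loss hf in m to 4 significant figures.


Approach: apply the Darcy-Weisbach equation, hf = f*(L/D)*(v^2/(2g)).
hf = 0.0192 * (449/0.2893) * (0.7792^2 / (2*9.81))
hf = 0.9221 m
Therefore the friction head loss hf = 0.9221 m.


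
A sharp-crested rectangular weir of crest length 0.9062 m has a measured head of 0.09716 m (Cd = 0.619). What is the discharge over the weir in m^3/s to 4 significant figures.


Approach: apply the rectangular weir equation, Q = (2/3)*Cd*L*sqrt(2g)*H^1.5.
Q = (2/3)*0.619*0.9062*sqrt(2*9.81)*0.09716^1.5 = 0.05017 m^3/s
Therefore the discharge over the weir = 0.05017 m^3/s.


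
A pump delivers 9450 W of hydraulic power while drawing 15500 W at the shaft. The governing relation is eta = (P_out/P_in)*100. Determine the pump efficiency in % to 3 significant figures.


eta = (9450 / 15500) * 100 = 61.0 %
Therefore the pump efficiency = 61.0 %.


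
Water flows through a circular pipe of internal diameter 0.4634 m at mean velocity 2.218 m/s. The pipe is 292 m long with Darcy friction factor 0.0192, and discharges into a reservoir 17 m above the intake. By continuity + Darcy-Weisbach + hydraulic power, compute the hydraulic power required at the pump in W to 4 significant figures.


Approach: apply continuity + Darcy-Weisbach + hydraulic power, Q = A*v; hf = f*(L/D)*(v^2/(2g)); H = static + hf; P = rho*g*Q*H.
Step 1 — flow rate (continuity, Q = A*v):
  A = pi*(0.4634/2)^2 = 0.168656 m^2
  Q = 0.168656 * 2.218 = 0.374079 m^3/s
Step 2 — friction head loss (Darcy-Weisbach):
  hf = 0.0192 * (292/0.4634) * (2.218^2 / (2*9.81))
  hf = 3.03356 m
Step 3 — total head: H = 17 + 3.03356 = 20.0336 m
Step 4 — hydraulic power (P = rho*g*Q*H):
  P = 1000 * 9.81 * 0.374079 * 20.0336 = 73520 W
Therefore the hydraulic power required at the pump = 73520 W.


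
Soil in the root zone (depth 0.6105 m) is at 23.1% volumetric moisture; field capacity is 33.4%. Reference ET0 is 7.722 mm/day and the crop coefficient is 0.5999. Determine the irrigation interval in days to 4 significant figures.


Approach: apply soil-water budget scheduling, SMD = (FC-theta)/100*depth*1000; ETc = ET0*Kc; interval = SMD/ETc.
Step 1 — soil moisture deficit:
  SMD = (33.4 - 23.1)/100 * 0.6105 * 1000 = 62.8815 mm
Step 2 — daily crop ET (ETc = ET0*Kc):
  ETc = 7.722 * 0.5999 = 4.63243 mm/day
Step 3 — irrigation interval (SMD/ETc):
  interval = 62.8815 / 4.63243 = 13.57 days
Therefore the irrigation interval = 13.57 days.


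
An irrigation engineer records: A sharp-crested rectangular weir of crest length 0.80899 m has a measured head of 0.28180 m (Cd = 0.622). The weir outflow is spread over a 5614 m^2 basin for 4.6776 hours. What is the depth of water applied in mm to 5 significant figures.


Approach: apply the rectangular weir equation with a volume-to-depth conversion, Q = (2/3)*Cd*L*sqrt(2g)*H^1.5; d = Q*t/A * 1000.
Step 1 — weir discharge:
  Q = (2/3)*0.622*0.80899*sqrt(2*9.81)*0.28180^1.5 = 0.2222815 m^3/s
Step 2 — volume: V = 0.2222815 * 4.6776*3600 = 3743.078 m^3
Step 3 — depth: d = V/A * 1000 = 3743.078/5614 * 1000 = 666.74 mm
Therefore the depth of water applied = 666.74 mm.


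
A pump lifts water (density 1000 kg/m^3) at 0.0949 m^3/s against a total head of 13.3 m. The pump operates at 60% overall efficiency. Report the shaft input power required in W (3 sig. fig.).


Approach: apply hydraulic power then efficiency conversion, P = rho*g*Q*H; P_in = P/eta.
Step 1 — hydraulic power (P = rho*g*Q*H):
  P = 1000 * 9.81 * 0.0949 * 13.3 = 12382 W
Step 2 — input power: P_in = P/eta = 12382 / 0.6 = 20600 W
Therefore the shaft input power required = 20600 W.


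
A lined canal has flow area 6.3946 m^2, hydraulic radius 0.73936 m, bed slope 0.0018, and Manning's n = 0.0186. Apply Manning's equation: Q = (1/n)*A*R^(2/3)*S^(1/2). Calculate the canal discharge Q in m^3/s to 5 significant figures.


Q = (1/0.0186) * 6.3946 * 0.73936^(2/3) * 0.0018^(1/2) = 11.926 m^3/s
Therefore the canal discharge Q = 11.926 m^3/s.


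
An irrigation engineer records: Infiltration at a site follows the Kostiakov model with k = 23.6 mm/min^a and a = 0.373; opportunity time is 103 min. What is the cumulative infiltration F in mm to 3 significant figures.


Approach: apply the Kostiakov infiltration equation, F = k*t^a.
F = 23.6 * 103^0.373 = 133 mm
Therefore the cumulative infiltration F = 133 mm.


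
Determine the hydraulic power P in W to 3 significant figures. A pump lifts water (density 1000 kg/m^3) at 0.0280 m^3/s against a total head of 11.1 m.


Approach: apply the hydraulic power relation, P = rho*g*Q*H.
P = 1000 * 9.81 * 0.0280 * 11.1 = 3050 W
Therefore the hydraulic power P = 3050 W.


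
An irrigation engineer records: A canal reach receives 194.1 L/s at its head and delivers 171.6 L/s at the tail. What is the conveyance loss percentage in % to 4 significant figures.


Approach: apply the conveyance loss ratio, loss% = ((Q_head - Q_tail)/Q_head)*100.
loss = ((194.1 - 171.6)/194.1)*100 = 11.59 %
Therefore the conveyance loss percentage = 11.59 %.


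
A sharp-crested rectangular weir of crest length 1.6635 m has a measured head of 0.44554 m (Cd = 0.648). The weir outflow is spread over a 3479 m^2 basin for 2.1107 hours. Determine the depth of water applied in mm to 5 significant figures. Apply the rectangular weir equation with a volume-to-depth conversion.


Approach: apply the rectangular weir equation with a volume-to-depth conversion, Q = (2/3)*Cd*L*sqrt(2g)*H^1.5; d = Q*t/A * 1000.
Step 1 — weir discharge:
  Q = (2/3)*0.648*1.6635*sqrt(2*9.81)*0.44554^1.5 = 0.9466427 m^3/s
Step 2 — volume: V = 0.9466427 * 2.1107*3600 = 7193.084 m^3
Step 3 — depth: d = V/A * 1000 = 7193.084/3479 * 1000 = 2067.6 mm
Therefore the depth of water applied = 2067.6 mm.


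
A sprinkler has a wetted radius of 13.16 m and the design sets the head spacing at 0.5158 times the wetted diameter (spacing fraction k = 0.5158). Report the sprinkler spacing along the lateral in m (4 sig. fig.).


Approach: apply the sprinkler spacing rule (spacing as a fraction of wetted diameter), S = k*(2*R).
S = 0.5158 * (2 * 13.16) = 13.58 m
Therefore the sprinkler spacing along the lateral = 13.58 m.


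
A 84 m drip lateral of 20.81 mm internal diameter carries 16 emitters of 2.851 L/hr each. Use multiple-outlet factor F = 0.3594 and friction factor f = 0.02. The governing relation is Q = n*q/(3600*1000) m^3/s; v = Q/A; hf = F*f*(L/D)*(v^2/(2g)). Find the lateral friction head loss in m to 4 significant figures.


Q = 16*2.851/(3600*1000) = 1.26711e-05 m^3/s
A = pi*(20.81e-3/2)^2 = 3.40121e-04 m^2, so v = Q/A = 0.0372547 m/s
hf = 0.3594*0.02*(84/0.02081)*(0.0372547^2/(2*9.81)) = 0.002052 m
Therefore the lateral friction head loss = 0.002052 m.


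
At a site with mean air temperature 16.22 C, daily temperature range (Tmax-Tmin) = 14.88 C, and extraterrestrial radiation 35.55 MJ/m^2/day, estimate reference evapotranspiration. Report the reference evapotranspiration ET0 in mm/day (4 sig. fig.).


Approach: apply the Hargreaves-Samani method, ET0 = 0.0023*(Tmean+17.8)*sqrt(Tmax-Tmin)*0.408*Ra.
ET0 = 0.0023*(16.22+17.8)*sqrt(14.88)*0.408*35.55 = 4.378 mm/day
Therefore the reference evapotranspiration ET0 = 4.378 mm/day.


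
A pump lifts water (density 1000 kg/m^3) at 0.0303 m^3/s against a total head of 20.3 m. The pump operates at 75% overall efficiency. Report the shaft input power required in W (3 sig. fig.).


Approach: apply hydraulic power then efficiency conversion, P = rho*g*Q*H; P_in = P/eta.
Step 1 — hydraulic power (P = rho*g*Q*H):
  P = 1000 * 9.81 * 0.0303 * 20.3 = 6034.0 W
Step 2 — input power: P_in = P/eta = 6034.0 / 0.75 = 8050 W
Therefore the shaft input power required = 8050 W.


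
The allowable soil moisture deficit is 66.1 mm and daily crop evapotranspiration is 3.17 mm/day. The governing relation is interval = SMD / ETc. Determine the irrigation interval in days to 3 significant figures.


interval = 66.1 / 3.17 = 20.9 days
Therefore the irrigation interval = 20.9 days.


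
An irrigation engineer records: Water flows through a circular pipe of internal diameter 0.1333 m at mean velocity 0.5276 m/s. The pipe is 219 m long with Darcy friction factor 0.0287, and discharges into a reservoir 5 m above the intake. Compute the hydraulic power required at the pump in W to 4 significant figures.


Approach: apply continuity + Darcy-Weisbach + hydraulic power, Q = A*v; hf = f*(L/D)*(v^2/(2g)); H = static + hf; P = rho*g*Q*H.
Step 1 — flow rate (continuity, Q = A*v):
  A = pi*(0.1333/2)^2 = 0.0139557 m^2
  Q = 0.0139557 * 0.5276 = 0.00736300 m^3/s
Step 2 — friction head loss (Darcy-Weisbach):
  hf = 0.0287 * (219/0.1333) * (0.5276^2 / (2*9.81))
  hf = 0.668970 m
Step 3 — total head: H = 5 + 0.668970 = 5.66897 m
Step 4 — hydraulic power (P = rho*g*Q*H):
  P = 1000 * 9.81 * 0.00736300 * 5.66897 = 409.5 W
Therefore the hydraulic power required at the pump = 409.5 W.


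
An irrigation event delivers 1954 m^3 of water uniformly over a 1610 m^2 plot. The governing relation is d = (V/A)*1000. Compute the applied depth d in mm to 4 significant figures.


d = (1954 / 1610) * 1000 = 1214 mm
Therefore the applied depth d = 1214 mm.


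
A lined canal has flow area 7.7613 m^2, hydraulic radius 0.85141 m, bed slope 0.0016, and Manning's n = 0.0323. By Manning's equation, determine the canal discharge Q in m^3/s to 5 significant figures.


Approach: apply Manning's equation, Q = (1/n)*A*R^(2/3)*S^(1/2).
Q = (1/0.0323) * 7.7613 * 0.85141^(2/3) * 0.0016^(1/2) = 8.6341 m^3/s
Therefore the canal discharge Q = 8.6341 m^3/s.


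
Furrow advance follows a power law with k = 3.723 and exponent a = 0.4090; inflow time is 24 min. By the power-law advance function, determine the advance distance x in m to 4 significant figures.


Approach: apply the power-law advance function, x = k*t^a.
x = 3.723 * 24^0.4090 = 13.66 m
Therefore the advance distance x = 13.66 m.


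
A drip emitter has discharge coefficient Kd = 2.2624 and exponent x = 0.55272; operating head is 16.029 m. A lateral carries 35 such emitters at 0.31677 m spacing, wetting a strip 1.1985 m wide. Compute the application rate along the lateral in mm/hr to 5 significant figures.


Approach: apply the emitter equation with a lateral mass balance, q = Kd*h^x; Q = n*q; rate = Q/(n*spacing*width).
Step 1 — single emitter flow (q = Kd*h^x):
  q = 2.2624 * 16.029^0.55272 = 10.48444 L/hr
Step 2 — total lateral flow: Q = 35 * 10.48444 = 366.9554 L/hr
Step 3 — wetted area: A = 35 * 0.31677 * 1.1985 = 13.28771 m^2
Step 4 — application rate: Q/A = 366.9554/13.28771 = 27.616 mm/hr
Therefore the application rate along the lateral = 27.616 mm/hr.
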